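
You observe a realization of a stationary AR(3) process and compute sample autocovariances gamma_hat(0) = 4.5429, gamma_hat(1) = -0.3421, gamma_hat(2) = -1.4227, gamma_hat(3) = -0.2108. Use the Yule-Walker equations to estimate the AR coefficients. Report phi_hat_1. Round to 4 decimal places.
\hat\phi_{1} = -0.1360

The Yule-Walker equations for an AR(p) process read, in matrix form,
  Gamma_p phi = r_p,   with   (Gamma_p)_{ij} = gamma(|i - j|),
                       (r_p)_i = gamma(i),   i,j = 1..p.
Substitute the sample gammas (Toeplitz matrix and right-hand side of size 3):
  Gamma_p = [[4.5429, -0.3421, -1.4227], [-0.3421, 4.5429, -0.3421], [-1.4227, -0.3421, 4.5429]]
  r_p     = [-0.3421, -1.4227, -0.2108]
Written out (R1..R3):
  (R1) 4.5429 phi_1 - 0.3421 phi_2 - 1.4227 phi_3 = -0.3421
  (R2) -0.3421 phi_1 + 4.5429 phi_2 - 0.3421 phi_3 = -1.4227
  (R3) -1.4227 phi_1 - 0.3421 phi_2 + 4.5429 phi_3 = -0.2108
Gaussian elimination:
  R2 <- R2 - (-0.3421/4.5429) R1 = R2 - (-0.075304) R1:  4.517138 phi_2 - 0.449235 phi_3 = -1.448462
  R3 <- R3 - (-1.4227/4.5429) R1 = R3 - (-0.31317) R1:  -0.449235 phi_2 + 4.097353 phi_3 = -0.317935
  R3 <- R3 - (-0.449235/4.517138) R2 = R3 - (-0.099451) R2:  4.052676 phi_3 = -0.461987
Back-substitution:
  phi_hat_3 = -0.461987 / 4.052676 = -0.113996
  phi_hat_2 = (-1.448462 - (-0.449235)(-0.113996)) / 4.517138 = -0.331996
  phi_hat_1 = (-0.3421 - (-0.3421)(-0.331996) - (-1.4227)(-0.113996)) / 4.5429 = -0.136005
So phi_hat = [-0.1360, -0.3320, -0.1140].
Therefore phi_hat_1 = -0.1360.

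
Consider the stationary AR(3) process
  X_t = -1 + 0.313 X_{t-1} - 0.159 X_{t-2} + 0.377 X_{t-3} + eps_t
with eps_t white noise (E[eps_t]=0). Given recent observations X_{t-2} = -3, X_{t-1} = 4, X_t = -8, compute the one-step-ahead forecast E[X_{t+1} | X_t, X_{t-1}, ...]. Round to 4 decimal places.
E[X_{t+1} \mid \mathcal F_t] = -5.2710

For an AR(p) model X_t = c + sum_i phi_i X_{t-i} + eps_t, the
one-step-ahead conditional mean is
  E[X_{t+1} | X_t, ...] = c + sum_i phi_i X_{t+1-i}.
Substitute known values:
  E[X_{t+1} | ...] = -1 + (0.313) * (-8) + (-0.159) * (4) + (0.377) * (-3)
                   = -5.2710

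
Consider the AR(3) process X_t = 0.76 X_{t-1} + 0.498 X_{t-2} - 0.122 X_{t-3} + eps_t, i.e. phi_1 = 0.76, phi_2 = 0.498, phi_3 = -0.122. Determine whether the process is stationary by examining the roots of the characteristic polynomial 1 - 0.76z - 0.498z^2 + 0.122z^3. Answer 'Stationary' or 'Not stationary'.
\text{Not stationary}

The AR(p) characteristic polynomial is P(z) = 1 - 0.76z - 0.498z^2 + 0.122z^3.
Stationarity requires all roots to lie outside the unit circle, i.e. |z| > 1 for every root.
Degree 3: look for a simple real root z0 first, then factor out (1 - z/z0) and solve the remaining quadratic.
Testing z0 = 5: P(5) = 1 + (-0.76)(5) + (-0.498)(5)^2 + (0.122)(5)^3
  = 1 + (-3.8) + (-12.45) + (15.25) = 0.  So z_0 = 5 is a root, |z_0| = 5.
Divide out the factor (1 - 0.2 z) = (1 - z/z0) (since 1/z0 = 0.2):
  P(z) = (1 - 0.2 z)(1 + (-0.56) z + (-0.61) z^2)
  [check: z-coef -0.56 - (0.2) = -0.76; z^2-coef -0.61 - (0.2)(-0.56) = -0.498; z^3-coef -(0.2)(-0.61) = 0.122.]
Remaining roots from the quadratic factor 1 + (-0.56) z + (-0.61) z^2:
  Set 1 + (-0.56) z + (-0.61) z^2 = 0, i.e. a z^2 + b z + c = 0 with a = -0.61, b = -0.56, c = 1.
  Discriminant D = b^2 - 4ac = (-0.56)^2 - 4*(-0.61)*1 = 0.3136 - (-2.44) = 2.7536.
  D >= 0, so the roots are real: z = (-b +/- sqrt(D)) / (2a) = (0.56 +/- 1.659397) / (-1.22).
    z_1 = (0.56 + 1.659397) / (-1.22) = -1.8192,   |z_1| = 1.8192.
    z_2 = (0.56 - 1.659397) / (-1.22) = 0.9011,   |z_2| = 0.9011.
Moduli of all roots: 5.0000, 1.8192, 0.9011.
All moduli strictly greater than 1? No.
Verdict: Not stationary.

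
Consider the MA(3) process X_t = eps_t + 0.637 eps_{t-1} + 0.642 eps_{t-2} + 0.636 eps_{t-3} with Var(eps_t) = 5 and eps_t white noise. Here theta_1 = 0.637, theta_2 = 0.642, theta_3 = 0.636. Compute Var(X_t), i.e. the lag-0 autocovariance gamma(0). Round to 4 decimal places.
\gamma(0) = 11.1121

For an MA(q) process X_t = eps_t + sum_i theta_i eps_{t-i} with
Var(eps_t) = sigma^2, the variance is
  gamma(0) = sigma^2 * (1 + sum_i theta_i^2).
  sum_i theta_i^2 = (0.637)^2 + (0.642)^2 + (0.636)^2 = 0.405769 + 0.412164 + 0.404496 = 1.222429.
  gamma(0) = 5 * (1 + 1.222429) = 5 * 2.222429 = 11.112145, which rounds to 11.1121.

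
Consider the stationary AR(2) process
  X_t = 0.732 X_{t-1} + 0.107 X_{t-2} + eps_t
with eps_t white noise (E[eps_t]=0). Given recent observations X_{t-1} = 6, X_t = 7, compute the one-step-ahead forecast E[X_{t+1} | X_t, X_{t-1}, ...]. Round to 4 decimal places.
E[X_{t+1} \mid \mathcal F_t] = 5.7660

For an AR(p) model X_t = c + sum_i phi_i X_{t-i} + eps_t, the
one-step-ahead conditional mean is
  E[X_{t+1} | X_t, ...] = c + sum_i phi_i X_{t+1-i}.
Substitute known values:
  E[X_{t+1} | ...] = (0.732) * (7) + (0.107) * (6)
                   = 5.7660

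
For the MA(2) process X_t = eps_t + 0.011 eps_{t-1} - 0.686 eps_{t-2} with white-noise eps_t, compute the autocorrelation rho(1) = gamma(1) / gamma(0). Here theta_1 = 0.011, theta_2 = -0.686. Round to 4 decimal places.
\rho(1) = 0.0023

For an MA(q) process with theta_0 = 1, the autocovariance is
  gamma(k) = sigma^2 * sum_{i=0..q-k} theta_i * theta_{i+k},
and rho(k) = gamma(k) / gamma(0). Sigma^2 cancels.
  numerator   = (1)*(0.011) + (0.011)*(-0.686) = 0.003454.
  denominator = (1)^2 + (0.011)^2 + (-0.686)^2 = 1.470717.
  rho(1) = 0.003454 / 1.470717 = 0.0023.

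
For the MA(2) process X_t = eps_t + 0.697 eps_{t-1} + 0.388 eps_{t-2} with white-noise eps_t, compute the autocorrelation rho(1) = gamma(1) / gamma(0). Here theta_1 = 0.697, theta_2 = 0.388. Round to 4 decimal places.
\rho(1) = 0.5912

For an MA(q) process with theta_0 = 1, the autocovariance is
  gamma(k) = sigma^2 * sum_{i=0..q-k} theta_i * theta_{i+k},
and rho(k) = gamma(k) / gamma(0). Sigma^2 cancels.
  numerator   = (1)*(0.697) + (0.697)*(0.388) = 0.967436.
  denominator = (1)^2 + (0.697)^2 + (0.388)^2 = 1.636353.
  rho(1) = 0.967436 / 1.636353 = 0.5912.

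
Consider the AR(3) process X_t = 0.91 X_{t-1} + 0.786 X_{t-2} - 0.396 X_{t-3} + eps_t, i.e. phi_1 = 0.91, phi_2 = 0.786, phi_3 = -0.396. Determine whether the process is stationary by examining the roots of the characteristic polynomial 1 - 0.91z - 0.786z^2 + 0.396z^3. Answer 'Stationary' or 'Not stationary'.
\text{Not stationary}

The AR(p) characteristic polynomial is P(z) = 1 - 0.91z - 0.786z^2 + 0.396z^3.
Stationarity requires all roots to lie outside the unit circle, i.e. |z| > 1 for every root.
Degree 3: look for a simple real root z0 first, then factor out (1 - z/z0) and solve the remaining quadratic.
Testing z0 = 2.5: P(2.5) = 1 + (-0.91)(2.5) + (-0.786)(2.5)^2 + (0.396)(2.5)^3
  = 1 + (-2.275) + (-4.9125) + (6.1875) = 0.  So z_0 = 2.5 is a root, |z_0| = 2.5.
Divide out the factor (1 - 0.4 z) = (1 - z/z0) (since 1/z0 = 0.4):
  P(z) = (1 - 0.4 z)(1 + (-0.51) z + (-0.99) z^2)
  [check: z-coef -0.51 - (0.4) = -0.91; z^2-coef -0.99 - (0.4)(-0.51) = -0.786; z^3-coef -(0.4)(-0.99) = 0.396.]
Remaining roots from the quadratic factor 1 + (-0.51) z + (-0.99) z^2:
  Set 1 + (-0.51) z + (-0.99) z^2 = 0, i.e. a z^2 + b z + c = 0 with a = -0.99, b = -0.51, c = 1.
  Discriminant D = b^2 - 4ac = (-0.51)^2 - 4*(-0.99)*1 = 0.2601 - (-3.96) = 4.2201.
  D >= 0, so the roots are real: z = (-b +/- sqrt(D)) / (2a) = (0.51 +/- 2.054288) / (-1.98).
    z_1 = (0.51 + 2.054288) / (-1.98) = -1.2951,   |z_1| = 1.2951.
    z_2 = (0.51 - 2.054288) / (-1.98) = 0.7799,   |z_2| = 0.7799.
Moduli of all roots: 2.5000, 1.2951, 0.7799.
All moduli strictly greater than 1? No.
Verdict: Not stationary.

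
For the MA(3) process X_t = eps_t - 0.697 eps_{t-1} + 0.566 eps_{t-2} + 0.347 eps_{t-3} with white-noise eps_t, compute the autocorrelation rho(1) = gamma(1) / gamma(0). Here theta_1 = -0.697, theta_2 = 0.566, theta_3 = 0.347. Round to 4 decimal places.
\rho(1) = -0.4646

For an MA(q) process with theta_0 = 1, the autocovariance is
  gamma(k) = sigma^2 * sum_{i=0..q-k} theta_i * theta_{i+k},
and rho(k) = gamma(k) / gamma(0). Sigma^2 cancels.
  numerator   = (1)*(-0.697) + (-0.697)*(0.566) + (0.566)*(0.347) = -0.8951.
  denominator = (1)^2 + (-0.697)^2 + (0.566)^2 + (0.347)^2 = 1.926574.
  rho(1) = -0.8951 / 1.926574 = -0.4646.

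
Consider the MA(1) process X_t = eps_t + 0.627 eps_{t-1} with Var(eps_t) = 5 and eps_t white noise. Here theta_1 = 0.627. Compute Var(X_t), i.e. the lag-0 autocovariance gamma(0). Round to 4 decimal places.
\gamma(0) = 6.9656

For an MA(q) process X_t = eps_t + sum_i theta_i eps_{t-i} with
Var(eps_t) = sigma^2, the variance is
  gamma(0) = sigma^2 * (1 + sum_i theta_i^2).
  sum_i theta_i^2 = (0.627)^2 = 0.393129.
  gamma(0) = 5 * (1 + 0.393129) = 5 * 1.393129 = 6.965645, which rounds to 6.9656.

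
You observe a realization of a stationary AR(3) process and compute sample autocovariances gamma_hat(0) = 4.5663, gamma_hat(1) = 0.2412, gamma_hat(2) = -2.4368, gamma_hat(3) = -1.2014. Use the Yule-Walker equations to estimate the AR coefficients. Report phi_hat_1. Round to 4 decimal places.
\hat\phi_{1} = -0.0640

The Yule-Walker equations for an AR(p) process read, in matrix form,
  Gamma_p phi = r_p,   with   (Gamma_p)_{ij} = gamma(|i - j|),
                       (r_p)_i = gamma(i),   i,j = 1..p.
Substitute the sample gammas (Toeplitz matrix and right-hand side of size 3):
  Gamma_p = [[4.5663, 0.2412, -2.4368], [0.2412, 4.5663, 0.2412], [-2.4368, 0.2412, 4.5663]]
  r_p     = [0.2412, -2.4368, -1.2014]
Written out (R1..R3):
  (R1) 4.5663 phi_1 + 0.2412 phi_2 - 2.4368 phi_3 = 0.2412
  (R2) 0.2412 phi_1 + 4.5663 phi_2 + 0.2412 phi_3 = -2.4368
  (R3) -2.4368 phi_1 + 0.2412 phi_2 + 4.5663 phi_3 = -1.2014
Gaussian elimination:
  R2 <- R2 - (0.2412/4.5663) R1 = R2 - (0.052822) R1:  4.553559 phi_2 + 0.369916 phi_3 = -2.449541
  R3 <- R3 - (-2.4368/4.5663) R1 = R3 - (-0.533649) R1:  0.369916 phi_2 + 3.265905 phi_3 = -1.072684
  R3 <- R3 - (0.369916/4.553559) R2 = R3 - (0.081237) R2:  3.235854 phi_3 = -0.873691
Back-substitution:
  phi_hat_3 = -0.873691 / 3.235854 = -0.270003
  phi_hat_2 = (-2.449541 - (0.369916)(-0.270003)) / 4.553559 = -0.516006
  phi_hat_1 = (0.2412 - (0.2412)(-0.516006) - (-2.4368)(-0.270003)) / 4.5663 = -0.064009
So phi_hat = [-0.0640, -0.5160, -0.2700].
Therefore phi_hat_1 = -0.0640.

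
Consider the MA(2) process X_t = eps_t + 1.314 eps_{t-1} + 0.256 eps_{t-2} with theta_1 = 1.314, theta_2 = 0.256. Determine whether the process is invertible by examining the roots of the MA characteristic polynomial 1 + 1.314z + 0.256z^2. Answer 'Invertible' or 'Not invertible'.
\text{Not invertible}

The MA(q) characteristic polynomial is P(z) = 1 + 1.314z + 0.256z^2.
Invertibility requires all roots to lie outside the unit circle, i.e. |z| > 1 for every root.
Set 1 + (1.314) z + (0.256) z^2 = 0, i.e. a z^2 + b z + c = 0 with a = 0.256, b = 1.314, c = 1.
Discriminant D = b^2 - 4ac = (1.314)^2 - 4*(0.256)*1 = 1.726596 - (1.024) = 0.702596.
D >= 0, so the roots are real: z = (-b +/- sqrt(D)) / (2a) = (-1.314 +/- 0.83821) / (0.512).
  z_1 = (-1.314 + 0.83821) / (0.512) = -0.9293,   |z_1| = 0.9293.
  z_2 = (-1.314 - 0.83821) / (0.512) = -4.2035,   |z_2| = 4.2035.
Moduli of all roots: 0.9293, 4.2035.
All moduli strictly greater than 1? No.
Verdict: Not invertible.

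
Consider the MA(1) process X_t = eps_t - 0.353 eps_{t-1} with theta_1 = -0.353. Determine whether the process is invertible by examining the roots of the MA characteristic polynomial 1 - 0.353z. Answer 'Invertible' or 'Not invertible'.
\text{Invertible}

The MA(q) characteristic polynomial is P(z) = 1 - 0.353z.
Invertibility requires all roots to lie outside the unit circle, i.e. |z| > 1 for every root.
This is linear in z: 1 + (-0.353) z = 0  =>  z = -1/(-0.353) = 2.832861,  |z| = 2.832861.
Moduli of all roots: 2.8329.
All moduli strictly greater than 1? Yes.
Verdict: Invertible.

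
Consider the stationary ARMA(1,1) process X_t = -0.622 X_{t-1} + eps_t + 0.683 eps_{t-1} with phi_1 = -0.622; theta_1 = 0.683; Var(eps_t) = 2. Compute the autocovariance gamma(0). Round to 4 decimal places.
\gamma(0) = 2.0121

Multiply the model equation by X_{t-k} and take expectations. With theta_0 = psi_0 = 1 and psi_j the MA(infinity) weights, this gives
  gamma(k) - sum_i phi_i gamma(k-i) = c_k,
  c_k = sigma^2 * sum_{j=k..q} theta_j psi_{j-k}   (c_k = 0 for k > q),
using gamma(-m) = gamma(m).
psi-weights needed (psi_j = theta_j + sum_i phi_i psi_{j-i}):
  psi_1 = theta_1 + phi_1 = 0.683 + (-0.622) = 0.061
Right-hand sides:
  c_0 = sigma^2 (1 + theta_1 psi_1) = 2 * (1 + (0.683)(0.061)) = 2 * 1.041663 = 2.083326
  c_1 = sigma^2 theta_1 = 2 * (0.683) = 1.366
  c_2 = 0
Equations for k = 0 and k = 1 (AR order 1):
  gamma(0) = phi_1 gamma(1) + c_0
  gamma(1) = phi_1 gamma(0) + c_1
Substituting the second into the first: gamma(0) (1 - phi_1^2) = c_0 + phi_1 c_1, so
  gamma(0) = (c_0 + phi_1 c_1) / (1 - phi_1^2) = (2.083326 + (-0.622)(1.366)) / (1 - (-0.622)^2) = 1.233674 / 0.613116 = 2.012138.
Therefore gamma(0) = 2.0121 (to 4 decimal places).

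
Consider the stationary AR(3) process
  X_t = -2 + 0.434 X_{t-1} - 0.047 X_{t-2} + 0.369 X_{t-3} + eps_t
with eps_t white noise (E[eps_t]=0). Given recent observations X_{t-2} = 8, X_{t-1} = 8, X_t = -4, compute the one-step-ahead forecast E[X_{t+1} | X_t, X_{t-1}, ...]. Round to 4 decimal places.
E[X_{t+1} \mid \mathcal F_t] = -1.1600

For an AR(p) model X_t = c + sum_i phi_i X_{t-i} + eps_t, the
one-step-ahead conditional mean is
  E[X_{t+1} | X_t, ...] = c + sum_i phi_i X_{t+1-i}.
Substitute known values:
  E[X_{t+1} | ...] = -2 + (0.434) * (-4) + (-0.047) * (8) + (0.369) * (8)
                   = -1.1600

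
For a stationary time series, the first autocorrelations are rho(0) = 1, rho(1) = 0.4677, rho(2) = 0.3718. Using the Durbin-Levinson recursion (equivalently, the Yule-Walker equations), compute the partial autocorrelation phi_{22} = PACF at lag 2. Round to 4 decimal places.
\phi_{22} = 0.1959

The PACF at lag k is phi_{kk}, the last component of the solution
to the Yule-Walker system G_k phi = r_k where
  (G_k)_{ij} = rho(|i - j|), (r_k)_i = rho(i), i,j = 1..k.
Equivalently, Durbin-Levinson gives phi_{kk} iteratively:
  phi_{11} = rho(1)
  phi_{kk} = [rho(k) - sum_{j=1..k-1} phi_{k-1,j} rho(k-j)]
            / [1 - sum_{j=1..k-1} phi_{k-1,j} rho(j)],
  phi_{k,j} = phi_{k-1,j} - phi_{kk} phi_{k-1,k-j},  j = 1..k-1.
Step k = 1:
  phi_11 = rho(1) = 0.4677.
Step k = 2:
  phi_22 = [rho(2) - phi_11 rho(1)] / [1 - phi_11 rho(1)] = [0.3718 - (0.4677)(0.4677)] / [1 - (0.4677)(0.4677)]
         = 0.15305671 / 0.78125671 = 0.1959.
Therefore phi_{22} = 0.1959.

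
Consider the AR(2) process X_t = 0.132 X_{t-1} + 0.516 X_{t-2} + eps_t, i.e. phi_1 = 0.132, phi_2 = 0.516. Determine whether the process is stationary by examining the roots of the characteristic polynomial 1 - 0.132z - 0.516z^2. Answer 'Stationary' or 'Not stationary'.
\text{Stationary}

The AR(p) characteristic polynomial is P(z) = 1 - 0.132z - 0.516z^2.
Stationarity requires all roots to lie outside the unit circle, i.e. |z| > 1 for every root.
Set 1 + (-0.132) z + (-0.516) z^2 = 0, i.e. a z^2 + b z + c = 0 with a = -0.516, b = -0.132, c = 1.
Discriminant D = b^2 - 4ac = (-0.132)^2 - 4*(-0.516)*1 = 0.017424 - (-2.064) = 2.081424.
D >= 0, so the roots are real: z = (-b +/- sqrt(D)) / (2a) = (0.132 +/- 1.442714) / (-1.032).
  z_1 = (0.132 + 1.442714) / (-1.032) = -1.5259,   |z_1| = 1.5259.
  z_2 = (0.132 - 1.442714) / (-1.032) = 1.2701,   |z_2| = 1.2701.
Moduli of all roots: 1.5259, 1.2701.
All moduli strictly greater than 1? Yes.
Verdict: Stationary.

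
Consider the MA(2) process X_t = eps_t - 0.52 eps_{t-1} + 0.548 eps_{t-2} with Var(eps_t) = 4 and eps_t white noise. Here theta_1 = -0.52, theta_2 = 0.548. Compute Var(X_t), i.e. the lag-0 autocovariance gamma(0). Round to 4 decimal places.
\gamma(0) = 6.2828

For an MA(q) process X_t = eps_t + sum_i theta_i eps_{t-i} with
Var(eps_t) = sigma^2, the variance is
  gamma(0) = sigma^2 * (1 + sum_i theta_i^2).
  sum_i theta_i^2 = (-0.52)^2 + (0.548)^2 = 0.2704 + 0.300304 = 0.570704.
  gamma(0) = 4 * (1 + 0.570704) = 4 * 1.570704 = 6.282816, which rounds to 6.2828.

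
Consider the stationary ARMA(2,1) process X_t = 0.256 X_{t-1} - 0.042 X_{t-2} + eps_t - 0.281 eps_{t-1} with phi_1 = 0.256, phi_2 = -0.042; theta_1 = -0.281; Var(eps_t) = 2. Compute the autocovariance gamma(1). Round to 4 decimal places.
\gamma(1) = -0.0465

Multiply the model equation by X_{t-k} and take expectations. With theta_0 = psi_0 = 1 and psi_j the MA(infinity) weights, this gives
  gamma(k) - sum_i phi_i gamma(k-i) = c_k,
  c_k = sigma^2 * sum_{j=k..q} theta_j psi_{j-k}   (c_k = 0 for k > q),
using gamma(-m) = gamma(m).
psi-weights needed (psi_j = theta_j + sum_i phi_i psi_{j-i}):
  psi_1 = theta_1 + phi_1 = -0.281 + (0.256) = -0.025
Right-hand sides:
  c_0 = sigma^2 (1 + theta_1 psi_1) = 2 * (1 + (-0.281)(-0.025)) = 2 * 1.007025 = 2.01405
  c_1 = sigma^2 theta_1 = 2 * (-0.281) = -0.562
  c_2 = 0
Equations for k = 0, 1, 2 (AR order 2, c_2 = 0):
  (E0) gamma(0) = phi_1 gamma(1) + phi_2 gamma(2) + c_0
  (E1) gamma(1) = phi_1 gamma(0) + phi_2 gamma(1) + c_1
  (E2) gamma(2) = phi_1 gamma(1) + phi_2 gamma(0)
From (E1): gamma(1) = A gamma(0) + B with
  A = phi_1 / (1 - phi_2) = 0.256 / 1.042 = 0.245681,   B = c_1 / (1 - phi_2) = -0.562 / 1.042 = -0.539347.
Insert (E2) into (E0): gamma(0) (1 - phi_2^2) = phi_1 (1 + phi_2) gamma(1) + c_0.
  phi_1 (1 + phi_2) = (0.256)(0.958) = 0.245248,   1 - phi_2^2 = 0.998236.
Replace gamma(1) by A gamma(0) + B and collect gamma(0):
  gamma(0) [0.998236 - (0.245248)(0.245681)] = (0.245248)(-0.539347) + 2.01405
  gamma(0) * 0.937983 = 1.881776
  gamma(0) = 1.881776 / 0.937983 = 2.006194.
  gamma(1) = A gamma(0) + B = (0.245681)(2.006194) + (-0.539347) = -0.046463.
Therefore gamma(1) = -0.0465 (to 4 decimal places).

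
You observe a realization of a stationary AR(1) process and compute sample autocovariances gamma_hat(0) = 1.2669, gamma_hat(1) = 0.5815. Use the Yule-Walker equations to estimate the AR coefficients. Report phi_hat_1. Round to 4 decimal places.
\hat\phi_{1} = 0.4590

The Yule-Walker equations for an AR(p) process read, in matrix form,
  Gamma_p phi = r_p,   with   (Gamma_p)_{ij} = gamma(|i - j|),
                       (r_p)_i = gamma(i),   i,j = 1..p.
Substitute the sample gammas (Toeplitz matrix and right-hand side of size 1):
  Gamma_p = [[1.2669]]
  r_p     = [0.5815]
With p = 1 this is the single equation gamma(0) phi_1 = gamma(1):
  phi_hat_1 = gamma(1) / gamma(0) = 0.5815 / 1.2669 = 0.4590.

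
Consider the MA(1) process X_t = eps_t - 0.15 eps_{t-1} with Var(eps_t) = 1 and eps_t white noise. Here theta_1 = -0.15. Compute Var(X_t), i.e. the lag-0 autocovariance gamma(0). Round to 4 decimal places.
\gamma(0) = 1.0225

For an MA(q) process X_t = eps_t + sum_i theta_i eps_{t-i} with
Var(eps_t) = sigma^2, the variance is
  gamma(0) = sigma^2 * (1 + sum_i theta_i^2).
  sum_i theta_i^2 = (-0.15)^2 = 0.0225.
  gamma(0) = 1 * (1 + 0.0225) = 1 * 1.0225 = 1.0225.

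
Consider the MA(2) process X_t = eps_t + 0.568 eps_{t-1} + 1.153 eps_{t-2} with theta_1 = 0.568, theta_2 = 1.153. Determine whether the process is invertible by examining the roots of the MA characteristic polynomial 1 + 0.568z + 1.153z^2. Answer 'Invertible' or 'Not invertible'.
\text{Not invertible}

The MA(q) characteristic polynomial is P(z) = 1 + 0.568z + 1.153z^2.
Invertibility requires all roots to lie outside the unit circle, i.e. |z| > 1 for every root.
Set 1 + (0.568) z + (1.153) z^2 = 0, i.e. a z^2 + b z + c = 0 with a = 1.153, b = 0.568, c = 1.
Discriminant D = b^2 - 4ac = (0.568)^2 - 4*(1.153)*1 = 0.322624 - (4.612) = -4.289376.
D < 0, so the roots are the complex-conjugate pair z = (-b +/- i sqrt(-D)) / (2a) = -0.2463 +/- 0.8981i.
For a conjugate pair |z|^2 = z * conj(z) = (product of roots) = c/a = 1/(1.153) = 0.867303, so |z| = sqrt(0.867303) = 0.9313 for both roots.
Moduli of all roots: 0.9313, 0.9313.
All moduli strictly greater than 1? No.
Verdict: Not invertible.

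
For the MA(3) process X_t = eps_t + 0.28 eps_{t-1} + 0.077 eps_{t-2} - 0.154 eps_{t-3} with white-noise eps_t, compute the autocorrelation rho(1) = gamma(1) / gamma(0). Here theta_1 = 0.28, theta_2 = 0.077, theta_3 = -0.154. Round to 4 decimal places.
\rho(1) = 0.2615

For an MA(q) process with theta_0 = 1, the autocovariance is
  gamma(k) = sigma^2 * sum_{i=0..q-k} theta_i * theta_{i+k},
and rho(k) = gamma(k) / gamma(0). Sigma^2 cancels.
  numerator   = (1)*(0.28) + (0.28)*(0.077) + (0.077)*(-0.154) = 0.289702.
  denominator = (1)^2 + (0.28)^2 + (0.077)^2 + (-0.154)^2 = 1.108045.
  rho(1) = 0.289702 / 1.108045 = 0.2615.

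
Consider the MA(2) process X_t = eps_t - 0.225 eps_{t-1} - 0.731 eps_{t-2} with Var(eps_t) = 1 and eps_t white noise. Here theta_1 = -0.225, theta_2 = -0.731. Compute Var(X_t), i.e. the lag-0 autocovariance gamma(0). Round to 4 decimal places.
\gamma(0) = 1.5850

For an MA(q) process X_t = eps_t + sum_i theta_i eps_{t-i} with
Var(eps_t) = sigma^2, the variance is
  gamma(0) = sigma^2 * (1 + sum_i theta_i^2).
  sum_i theta_i^2 = (-0.225)^2 + (-0.731)^2 = 0.050625 + 0.534361 = 0.584986.
  gamma(0) = 1 * (1 + 0.584986) = 1 * 1.584986 = 1.584986, which rounds to 1.5850.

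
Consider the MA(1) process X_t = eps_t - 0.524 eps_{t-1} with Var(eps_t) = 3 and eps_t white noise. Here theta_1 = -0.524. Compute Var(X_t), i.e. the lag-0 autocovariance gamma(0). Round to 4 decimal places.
\gamma(0) = 3.8237

For an MA(q) process X_t = eps_t + sum_i theta_i eps_{t-i} with
Var(eps_t) = sigma^2, the variance is
  gamma(0) = sigma^2 * (1 + sum_i theta_i^2).
  sum_i theta_i^2 = (-0.524)^2 = 0.274576.
  gamma(0) = 3 * (1 + 0.274576) = 3 * 1.274576 = 3.823728, which rounds to 3.8237.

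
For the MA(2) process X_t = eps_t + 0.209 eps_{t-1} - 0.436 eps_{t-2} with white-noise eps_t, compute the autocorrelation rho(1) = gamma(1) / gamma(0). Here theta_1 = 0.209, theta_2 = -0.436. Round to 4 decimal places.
\rho(1) = 0.0955

For an MA(q) process with theta_0 = 1, the autocovariance is
  gamma(k) = sigma^2 * sum_{i=0..q-k} theta_i * theta_{i+k},
and rho(k) = gamma(k) / gamma(0). Sigma^2 cancels.
  numerator   = (1)*(0.209) + (0.209)*(-0.436) = 0.117876.
  denominator = (1)^2 + (0.209)^2 + (-0.436)^2 = 1.233777.
  rho(1) = 0.117876 / 1.233777 = 0.0955.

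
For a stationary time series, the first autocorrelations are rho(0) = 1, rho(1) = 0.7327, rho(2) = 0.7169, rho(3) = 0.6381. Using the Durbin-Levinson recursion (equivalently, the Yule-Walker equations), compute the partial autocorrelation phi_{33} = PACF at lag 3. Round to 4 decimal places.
\phi_{33} = 0.0819

The PACF at lag k is phi_{kk}, the last component of the solution
to the Yule-Walker system G_k phi = r_k where
  (G_k)_{ij} = rho(|i - j|), (r_k)_i = rho(i), i,j = 1..k.
Equivalently, Durbin-Levinson gives phi_{kk} iteratively:
  phi_{11} = rho(1)
  phi_{kk} = [rho(k) - sum_{j=1..k-1} phi_{k-1,j} rho(k-j)]
            / [1 - sum_{j=1..k-1} phi_{k-1,j} rho(j)],
  phi_{k,j} = phi_{k-1,j} - phi_{kk} phi_{k-1,k-j},  j = 1..k-1.
Step k = 1:
  phi_11 = rho(1) = 0.7327.
Step k = 2:
  phi_22 = [rho(2) - phi_11 rho(1)] / [1 - phi_11 rho(1)] = [0.7169 - (0.7327)(0.7327)] / [1 - (0.7327)(0.7327)]
         = 0.18005071 / 0.46315071 = 0.388752.
  Update: phi_21 = phi_11 - phi_22 phi_11 = 0.7327 - (0.388752)(0.7327) = 0.447861.
Step k = 3:
  phi_33 = [rho(3) - phi_21 rho(2) - phi_22 rho(1)] / [1 - phi_21 rho(1) - phi_22 rho(2)]
    numerator   = 0.6381 - (0.447861)(0.7169) - (0.388752)(0.7327) = 0.03218959
    denominator = 1 - (0.447861)(0.7327) - (0.388752)(0.7169) = 0.39315566
  phi_33 = 0.03218959 / 0.39315566 = 0.0819.
Therefore phi_{33} = 0.0819.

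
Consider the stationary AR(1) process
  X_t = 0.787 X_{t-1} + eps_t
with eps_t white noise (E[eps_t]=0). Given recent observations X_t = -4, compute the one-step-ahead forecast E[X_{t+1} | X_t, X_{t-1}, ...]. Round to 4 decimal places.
E[X_{t+1} \mid \mathcal F_t] = -3.1480

For an AR(p) model X_t = c + sum_i phi_i X_{t-i} + eps_t, the
one-step-ahead conditional mean is
  E[X_{t+1} | X_t, ...] = c + sum_i phi_i X_{t+1-i}.
Substitute known values:
  E[X_{t+1} | ...] = (0.787) * (-4)
                   = -3.1480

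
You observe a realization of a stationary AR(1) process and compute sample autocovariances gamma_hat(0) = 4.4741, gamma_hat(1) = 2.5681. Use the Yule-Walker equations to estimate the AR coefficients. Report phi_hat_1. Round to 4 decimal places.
\hat\phi_{1} = 0.5740

The Yule-Walker equations for an AR(p) process read, in matrix form,
  Gamma_p phi = r_p,   with   (Gamma_p)_{ij} = gamma(|i - j|),
                       (r_p)_i = gamma(i),   i,j = 1..p.
Substitute the sample gammas (Toeplitz matrix and right-hand side of size 1):
  Gamma_p = [[4.4741]]
  r_p     = [2.5681]
With p = 1 this is the single equation gamma(0) phi_1 = gamma(1):
  phi_hat_1 = gamma(1) / gamma(0) = 2.5681 / 4.4741 = 0.5740.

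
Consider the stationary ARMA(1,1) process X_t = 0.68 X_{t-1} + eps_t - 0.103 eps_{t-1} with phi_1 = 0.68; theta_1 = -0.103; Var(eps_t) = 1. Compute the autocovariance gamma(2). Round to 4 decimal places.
\gamma(2) = 0.6787

Multiply the model equation by X_{t-k} and take expectations. With theta_0 = psi_0 = 1 and psi_j the MA(infinity) weights, this gives
  gamma(k) - sum_i phi_i gamma(k-i) = c_k,
  c_k = sigma^2 * sum_{j=k..q} theta_j psi_{j-k}   (c_k = 0 for k > q),
using gamma(-m) = gamma(m).
psi-weights needed (psi_j = theta_j + sum_i phi_i psi_{j-i}):
  psi_1 = theta_1 + phi_1 = -0.103 + (0.68) = 0.577
Right-hand sides:
  c_0 = sigma^2 (1 + theta_1 psi_1) = 1 * (1 + (-0.103)(0.577)) = 1 * 0.940569 = 0.940569
  c_1 = sigma^2 theta_1 = 1 * (-0.103) = -0.103
  c_2 = 0
Equations for k = 0 and k = 1 (AR order 1):
  gamma(0) = phi_1 gamma(1) + c_0
  gamma(1) = phi_1 gamma(0) + c_1
Substituting the second into the first: gamma(0) (1 - phi_1^2) = c_0 + phi_1 c_1, so
  gamma(0) = (c_0 + phi_1 c_1) / (1 - phi_1^2) = (0.940569 + (0.68)(-0.103)) / (1 - (0.68)^2) = 0.870529 / 0.5376 = 1.619288.
  gamma(1) = phi_1 gamma(0) + c_1 = (0.68)(1.619288) + (-0.103) = 0.998116.
For k = 2 (> q): gamma(2) = phi_1 gamma(1) = (0.68)(0.998116) = 0.678719.
Therefore gamma(2) = 0.6787 (to 4 decimal places).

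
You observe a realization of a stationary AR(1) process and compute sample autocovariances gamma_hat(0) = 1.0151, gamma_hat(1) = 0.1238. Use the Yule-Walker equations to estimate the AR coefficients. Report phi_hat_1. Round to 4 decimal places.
\hat\phi_{1} = 0.1220

The Yule-Walker equations for an AR(p) process read, in matrix form,
  Gamma_p phi = r_p,   with   (Gamma_p)_{ij} = gamma(|i - j|),
                       (r_p)_i = gamma(i),   i,j = 1..p.
Substitute the sample gammas (Toeplitz matrix and right-hand side of size 1):
  Gamma_p = [[1.0151]]
  r_p     = [0.1238]
With p = 1 this is the single equation gamma(0) phi_1 = gamma(1):
  phi_hat_1 = gamma(1) / gamma(0) = 0.1238 / 1.0151 = 0.1220.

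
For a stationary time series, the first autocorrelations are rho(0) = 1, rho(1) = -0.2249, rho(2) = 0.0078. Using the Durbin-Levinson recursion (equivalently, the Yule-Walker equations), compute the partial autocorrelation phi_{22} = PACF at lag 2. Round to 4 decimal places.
\phi_{22} = -0.0451

The PACF at lag k is phi_{kk}, the last component of the solution
to the Yule-Walker system G_k phi = r_k where
  (G_k)_{ij} = rho(|i - j|), (r_k)_i = rho(i), i,j = 1..k.
Equivalently, Durbin-Levinson gives phi_{kk} iteratively:
  phi_{11} = rho(1)
  phi_{kk} = [rho(k) - sum_{j=1..k-1} phi_{k-1,j} rho(k-j)]
            / [1 - sum_{j=1..k-1} phi_{k-1,j} rho(j)],
  phi_{k,j} = phi_{k-1,j} - phi_{kk} phi_{k-1,k-j},  j = 1..k-1.
Step k = 1:
  phi_11 = rho(1) = -0.2249.
Step k = 2:
  phi_22 = [rho(2) - phi_11 rho(1)] / [1 - phi_11 rho(1)] = [0.0078 - (-0.2249)(-0.2249)] / [1 - (-0.2249)(-0.2249)]
         = -0.04278001 / 0.94941999 = -0.0451.
Therefore phi_{22} = -0.0451.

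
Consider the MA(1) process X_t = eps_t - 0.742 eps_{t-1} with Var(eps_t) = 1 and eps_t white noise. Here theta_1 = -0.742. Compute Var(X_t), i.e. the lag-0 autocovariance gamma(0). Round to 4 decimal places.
\gamma(0) = 1.5506

For an MA(q) process X_t = eps_t + sum_i theta_i eps_{t-i} with
Var(eps_t) = sigma^2, the variance is
  gamma(0) = sigma^2 * (1 + sum_i theta_i^2).
  sum_i theta_i^2 = (-0.742)^2 = 0.550564.
  gamma(0) = 1 * (1 + 0.550564) = 1 * 1.550564 = 1.550564, which rounds to 1.5506.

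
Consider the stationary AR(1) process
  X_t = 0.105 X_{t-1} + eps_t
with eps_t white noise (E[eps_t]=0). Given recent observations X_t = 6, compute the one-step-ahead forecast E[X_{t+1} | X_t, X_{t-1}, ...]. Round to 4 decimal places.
E[X_{t+1} \mid \mathcal F_t] = 0.6300

For an AR(p) model X_t = c + sum_i phi_i X_{t-i} + eps_t, the
one-step-ahead conditional mean is
  E[X_{t+1} | X_t, ...] = c + sum_i phi_i X_{t+1-i}.
Substitute known values:
  E[X_{t+1} | ...] = (0.105) * (6)
                   = 0.6300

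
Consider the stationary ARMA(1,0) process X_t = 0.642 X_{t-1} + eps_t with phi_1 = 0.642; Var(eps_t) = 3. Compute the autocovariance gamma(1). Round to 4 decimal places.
\gamma(1) = 3.2764

Multiply the model equation by X_{t-k} and take expectations. With theta_0 = psi_0 = 1 and psi_j the MA(infinity) weights, this gives
  gamma(k) - sum_i phi_i gamma(k-i) = c_k,
  c_k = sigma^2 * sum_{j=k..q} theta_j psi_{j-k}   (c_k = 0 for k > q),
using gamma(-m) = gamma(m).
Pure AR (q = 0): c_0 = sigma^2 = 3, c_k = 0 for k >= 1.
Equations for k = 0 and k = 1 (AR order 1):
  gamma(0) = phi_1 gamma(1) + c_0
  gamma(1) = phi_1 gamma(0) + c_1
Substituting the second into the first: gamma(0) (1 - phi_1^2) = c_0 + phi_1 c_1, so
  gamma(0) = c_0 / (1 - phi_1^2) = 3 / (1 - (0.642)^2) = 3 / 0.587836 = 5.103464.
  gamma(1) = phi_1 gamma(0) = (0.642)(5.103464) = 3.276424.
Therefore gamma(1) = 3.2764 (to 4 decimal places).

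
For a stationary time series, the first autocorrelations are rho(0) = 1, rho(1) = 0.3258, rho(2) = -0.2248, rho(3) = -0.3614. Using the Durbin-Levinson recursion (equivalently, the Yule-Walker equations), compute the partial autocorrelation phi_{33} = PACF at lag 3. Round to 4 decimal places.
\phi_{33} = -0.1820

The PACF at lag k is phi_{kk}, the last component of the solution
to the Yule-Walker system G_k phi = r_k where
  (G_k)_{ij} = rho(|i - j|), (r_k)_i = rho(i), i,j = 1..k.
Equivalently, Durbin-Levinson gives phi_{kk} iteratively:
  phi_{11} = rho(1)
  phi_{kk} = [rho(k) - sum_{j=1..k-1} phi_{k-1,j} rho(k-j)]
            / [1 - sum_{j=1..k-1} phi_{k-1,j} rho(j)],
  phi_{k,j} = phi_{k-1,j} - phi_{kk} phi_{k-1,k-j},  j = 1..k-1.
Step k = 1:
  phi_11 = rho(1) = 0.3258.
Step k = 2:
  phi_22 = [rho(2) - phi_11 rho(1)] / [1 - phi_11 rho(1)] = [-0.2248 - (0.3258)(0.3258)] / [1 - (0.3258)(0.3258)]
         = -0.33094564 / 0.89385436 = -0.370246.
  Update: phi_21 = phi_11 - phi_22 phi_11 = 0.3258 - (-0.370246)(0.3258) = 0.446426.
Step k = 3:
  phi_33 = [rho(3) - phi_21 rho(2) - phi_22 rho(1)] / [1 - phi_21 rho(1) - phi_22 rho(2)]
    numerator   = -0.3614 - (0.446426)(-0.2248) - (-0.370246)(0.3258) = -0.14041742
    denominator = 1 - (0.446426)(0.3258) - (-0.370246)(-0.2248) = 0.77132319
  phi_33 = -0.14041742 / 0.77132319 = -0.182.
Therefore phi_{33} = -0.1820.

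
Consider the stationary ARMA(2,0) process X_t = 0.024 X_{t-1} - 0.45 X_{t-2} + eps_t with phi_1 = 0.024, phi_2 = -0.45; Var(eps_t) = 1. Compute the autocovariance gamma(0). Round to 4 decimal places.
\gamma(0) = 1.2543

Multiply the model equation by X_{t-k} and take expectations. With theta_0 = psi_0 = 1 and psi_j the MA(infinity) weights, this gives
  gamma(k) - sum_i phi_i gamma(k-i) = c_k,
  c_k = sigma^2 * sum_{j=k..q} theta_j psi_{j-k}   (c_k = 0 for k > q),
using gamma(-m) = gamma(m).
Pure AR (q = 0): c_0 = sigma^2 = 1, c_k = 0 for k >= 1.
Equations for k = 0, 1, 2 (AR order 2, c_2 = 0):
  (E0) gamma(0) = phi_1 gamma(1) + phi_2 gamma(2) + c_0
  (E1) gamma(1) = phi_1 gamma(0) + phi_2 gamma(1) + c_1
  (E2) gamma(2) = phi_1 gamma(1) + phi_2 gamma(0)
From (E1): gamma(1) = A gamma(0) + B with
  A = phi_1 / (1 - phi_2) = 0.024 / 1.45 = 0.016552,   B = c_1 / (1 - phi_2) = 0 / 1.45 = 0.
Insert (E2) into (E0): gamma(0) (1 - phi_2^2) = phi_1 (1 + phi_2) gamma(1) + c_0.
  phi_1 (1 + phi_2) = (0.024)(0.55) = 0.0132,   1 - phi_2^2 = 0.7975.
Replace gamma(1) by A gamma(0) + B and collect gamma(0):
  gamma(0) [0.7975 - (0.0132)(0.016552)] = c_0 = 1
  gamma(0) * 0.797282 = 1
  gamma(0) = 1 / 0.797282 = 1.254262.
Therefore gamma(0) = 1.2543 (to 4 decimal places).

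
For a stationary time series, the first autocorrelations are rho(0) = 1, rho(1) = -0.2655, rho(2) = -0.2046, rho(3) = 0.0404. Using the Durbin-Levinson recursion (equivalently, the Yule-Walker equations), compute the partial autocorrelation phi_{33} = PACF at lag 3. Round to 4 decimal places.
\phi_{33} = -0.1280

The PACF at lag k is phi_{kk}, the last component of the solution
to the Yule-Walker system G_k phi = r_k where
  (G_k)_{ij} = rho(|i - j|), (r_k)_i = rho(i), i,j = 1..k.
Equivalently, Durbin-Levinson gives phi_{kk} iteratively:
  phi_{11} = rho(1)
  phi_{kk} = [rho(k) - sum_{j=1..k-1} phi_{k-1,j} rho(k-j)]
            / [1 - sum_{j=1..k-1} phi_{k-1,j} rho(j)],
  phi_{k,j} = phi_{k-1,j} - phi_{kk} phi_{k-1,k-j},  j = 1..k-1.
Step k = 1:
  phi_11 = rho(1) = -0.2655.
Step k = 2:
  phi_22 = [rho(2) - phi_11 rho(1)] / [1 - phi_11 rho(1)] = [-0.2046 - (-0.2655)(-0.2655)] / [1 - (-0.2655)(-0.2655)]
         = -0.27509025 / 0.92950975 = -0.295952.
  Update: phi_21 = phi_11 - phi_22 phi_11 = -0.2655 - (-0.295952)(-0.2655) = -0.344075.
Step k = 3:
  phi_33 = [rho(3) - phi_21 rho(2) - phi_22 rho(1)] / [1 - phi_21 rho(1) - phi_22 rho(2)]
    numerator   = 0.0404 - (-0.344075)(-0.2046) - (-0.295952)(-0.2655) = -0.10857305
    denominator = 1 - (-0.344075)(-0.2655) - (-0.295952)(-0.2046) = 0.84809625
  phi_33 = -0.10857305 / 0.84809625 = -0.128.
Therefore phi_{33} = -0.1280.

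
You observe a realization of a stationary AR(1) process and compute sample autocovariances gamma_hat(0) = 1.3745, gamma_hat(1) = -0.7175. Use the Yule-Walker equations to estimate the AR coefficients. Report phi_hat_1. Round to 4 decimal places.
\hat\phi_{1} = -0.5220

The Yule-Walker equations for an AR(p) process read, in matrix form,
  Gamma_p phi = r_p,   with   (Gamma_p)_{ij} = gamma(|i - j|),
                       (r_p)_i = gamma(i),   i,j = 1..p.
Substitute the sample gammas (Toeplitz matrix and right-hand side of size 1):
  Gamma_p = [[1.3745]]
  r_p     = [-0.7175]
With p = 1 this is the single equation gamma(0) phi_1 = gamma(1):
  phi_hat_1 = gamma(1) / gamma(0) = -0.7175 / 1.3745 = -0.5220.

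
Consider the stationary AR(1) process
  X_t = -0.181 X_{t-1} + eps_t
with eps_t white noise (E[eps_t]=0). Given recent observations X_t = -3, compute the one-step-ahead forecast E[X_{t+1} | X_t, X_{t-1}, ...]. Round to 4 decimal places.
E[X_{t+1} \mid \mathcal F_t] = 0.5430

For an AR(p) model X_t = c + sum_i phi_i X_{t-i} + eps_t, the
one-step-ahead conditional mean is
  E[X_{t+1} | X_t, ...] = c + sum_i phi_i X_{t+1-i}.
Substitute known values:
  E[X_{t+1} | ...] = (-0.181) * (-3)
                   = 0.5430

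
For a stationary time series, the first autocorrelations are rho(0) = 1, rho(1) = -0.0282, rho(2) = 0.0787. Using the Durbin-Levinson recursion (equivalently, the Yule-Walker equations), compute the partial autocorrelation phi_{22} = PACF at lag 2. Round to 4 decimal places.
\phi_{22} = 0.0780

The PACF at lag k is phi_{kk}, the last component of the solution
to the Yule-Walker system G_k phi = r_k where
  (G_k)_{ij} = rho(|i - j|), (r_k)_i = rho(i), i,j = 1..k.
Equivalently, Durbin-Levinson gives phi_{kk} iteratively:
  phi_{11} = rho(1)
  phi_{kk} = [rho(k) - sum_{j=1..k-1} phi_{k-1,j} rho(k-j)]
            / [1 - sum_{j=1..k-1} phi_{k-1,j} rho(j)],
  phi_{k,j} = phi_{k-1,j} - phi_{kk} phi_{k-1,k-j},  j = 1..k-1.
Step k = 1:
  phi_11 = rho(1) = -0.0282.
Step k = 2:
  phi_22 = [rho(2) - phi_11 rho(1)] / [1 - phi_11 rho(1)] = [0.0787 - (-0.0282)(-0.0282)] / [1 - (-0.0282)(-0.0282)]
         = 0.07790476 / 0.99920476 = 0.078.
Therefore phi_{22} = 0.0780.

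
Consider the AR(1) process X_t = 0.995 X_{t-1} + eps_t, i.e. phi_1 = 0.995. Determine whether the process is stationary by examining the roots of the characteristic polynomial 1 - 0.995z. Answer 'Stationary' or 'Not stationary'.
\text{Stationary}

The AR(p) characteristic polynomial is P(z) = 1 - 0.995z.
Stationarity requires all roots to lie outside the unit circle, i.e. |z| > 1 for every root.
This is linear in z: 1 + (-0.995) z = 0  =>  z = -1/(-0.995) = 1.005025,  |z| = 1.005025.
Moduli of all roots: 1.0050.
All moduli strictly greater than 1? Yes.
Verdict: Stationary.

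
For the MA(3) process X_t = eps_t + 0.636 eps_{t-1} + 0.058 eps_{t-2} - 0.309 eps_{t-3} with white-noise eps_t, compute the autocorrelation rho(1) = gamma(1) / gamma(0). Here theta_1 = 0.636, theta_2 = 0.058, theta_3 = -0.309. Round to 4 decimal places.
\rho(1) = 0.4357

For an MA(q) process with theta_0 = 1, the autocovariance is
  gamma(k) = sigma^2 * sum_{i=0..q-k} theta_i * theta_{i+k},
and rho(k) = gamma(k) / gamma(0). Sigma^2 cancels.
  numerator   = (1)*(0.636) + (0.636)*(0.058) + (0.058)*(-0.309) = 0.654966.
  denominator = (1)^2 + (0.636)^2 + (0.058)^2 + (-0.309)^2 = 1.503341.
  rho(1) = 0.654966 / 1.503341 = 0.4357.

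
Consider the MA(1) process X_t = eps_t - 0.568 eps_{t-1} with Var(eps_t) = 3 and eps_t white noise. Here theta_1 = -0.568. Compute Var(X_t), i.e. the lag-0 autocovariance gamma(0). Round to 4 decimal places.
\gamma(0) = 3.9679

For an MA(q) process X_t = eps_t + sum_i theta_i eps_{t-i} with
Var(eps_t) = sigma^2, the variance is
  gamma(0) = sigma^2 * (1 + sum_i theta_i^2).
  sum_i theta_i^2 = (-0.568)^2 = 0.322624.
  gamma(0) = 3 * (1 + 0.322624) = 3 * 1.322624 = 3.967872, which rounds to 3.9679.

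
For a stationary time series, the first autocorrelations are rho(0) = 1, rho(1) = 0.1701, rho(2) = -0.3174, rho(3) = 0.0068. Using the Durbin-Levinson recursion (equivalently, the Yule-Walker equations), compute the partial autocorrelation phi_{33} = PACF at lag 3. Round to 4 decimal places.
\phi_{33} = 0.1660

The PACF at lag k is phi_{kk}, the last component of the solution
to the Yule-Walker system G_k phi = r_k where
  (G_k)_{ij} = rho(|i - j|), (r_k)_i = rho(i), i,j = 1..k.
Equivalently, Durbin-Levinson gives phi_{kk} iteratively:
  phi_{11} = rho(1)
  phi_{kk} = [rho(k) - sum_{j=1..k-1} phi_{k-1,j} rho(k-j)]
            / [1 - sum_{j=1..k-1} phi_{k-1,j} rho(j)],
  phi_{k,j} = phi_{k-1,j} - phi_{kk} phi_{k-1,k-j},  j = 1..k-1.
Step k = 1:
  phi_11 = rho(1) = 0.1701.
Step k = 2:
  phi_22 = [rho(2) - phi_11 rho(1)] / [1 - phi_11 rho(1)] = [-0.3174 - (0.1701)(0.1701)] / [1 - (0.1701)(0.1701)]
         = -0.34633401 / 0.97106599 = -0.356653.
  Update: phi_21 = phi_11 - phi_22 phi_11 = 0.1701 - (-0.356653)(0.1701) = 0.230767.
Step k = 3:
  phi_33 = [rho(3) - phi_21 rho(2) - phi_22 rho(1)] / [1 - phi_21 rho(1) - phi_22 rho(2)]
    numerator   = 0.0068 - (0.230767)(-0.3174) - (-0.356653)(0.1701) = 0.14071211
    denominator = 1 - (0.230767)(0.1701) - (-0.356653)(-0.3174) = 0.84754478
  phi_33 = 0.14071211 / 0.84754478 = 0.166.
Therefore phi_{33} = 0.1660.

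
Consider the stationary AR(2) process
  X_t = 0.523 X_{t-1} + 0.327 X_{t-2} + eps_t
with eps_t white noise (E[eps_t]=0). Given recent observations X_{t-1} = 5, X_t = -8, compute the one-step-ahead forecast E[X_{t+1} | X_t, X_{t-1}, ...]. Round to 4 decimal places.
E[X_{t+1} \mid \mathcal F_t] = -2.5490

For an AR(p) model X_t = c + sum_i phi_i X_{t-i} + eps_t, the
one-step-ahead conditional mean is
  E[X_{t+1} | X_t, ...] = c + sum_i phi_i X_{t+1-i}.
Substitute known values:
  E[X_{t+1} | ...] = (0.523) * (-8) + (0.327) * (5)
                   = -2.5490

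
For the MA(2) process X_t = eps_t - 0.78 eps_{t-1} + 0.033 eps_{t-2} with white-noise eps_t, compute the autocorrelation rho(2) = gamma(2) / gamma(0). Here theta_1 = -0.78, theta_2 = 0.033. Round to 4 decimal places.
\rho(2) = 0.0205

For an MA(q) process with theta_0 = 1, the autocovariance is
  gamma(k) = sigma^2 * sum_{i=0..q-k} theta_i * theta_{i+k},
and rho(k) = gamma(k) / gamma(0). Sigma^2 cancels.
  numerator   = (1)*(0.033) = 0.033.
  denominator = (1)^2 + (-0.78)^2 + (0.033)^2 = 1.609489.
  rho(2) = 0.033 / 1.609489 = 0.0205.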